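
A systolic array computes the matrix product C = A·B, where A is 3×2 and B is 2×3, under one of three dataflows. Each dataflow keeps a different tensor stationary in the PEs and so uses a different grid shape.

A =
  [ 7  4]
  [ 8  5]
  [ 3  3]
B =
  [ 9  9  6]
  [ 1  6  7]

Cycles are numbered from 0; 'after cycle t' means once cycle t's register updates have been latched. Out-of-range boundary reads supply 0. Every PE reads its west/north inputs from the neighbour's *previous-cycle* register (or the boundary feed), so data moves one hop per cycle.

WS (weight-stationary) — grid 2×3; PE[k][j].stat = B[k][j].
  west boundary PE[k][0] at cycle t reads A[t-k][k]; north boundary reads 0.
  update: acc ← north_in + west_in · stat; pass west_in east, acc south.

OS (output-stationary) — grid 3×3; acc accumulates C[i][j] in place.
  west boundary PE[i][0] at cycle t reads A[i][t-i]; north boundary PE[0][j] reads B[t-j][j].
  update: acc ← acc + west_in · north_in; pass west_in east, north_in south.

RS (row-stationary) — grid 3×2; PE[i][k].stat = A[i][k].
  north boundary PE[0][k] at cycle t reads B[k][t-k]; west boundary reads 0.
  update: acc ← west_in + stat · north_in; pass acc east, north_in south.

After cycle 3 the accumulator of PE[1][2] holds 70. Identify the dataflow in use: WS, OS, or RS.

Under WS (2×3), PE[1][2]:
  @0  [1,2]  acc 0  |  →0  ↓0
  @1  [1,2]  acc 0  |  →0  ↓0
  @2  [1,2]  acc 0  |  →0  ↓0
  @3  [1,2]  acc 70  |  →4  ↓70
Under OS (3×3), PE[1][2]:
  @0  [1,2]  acc 0  |  →0  ↓0
  @1  [1,2]  acc 0  |  →0  ↓0
  @2  [1,2]  acc 0  |  →0  ↓0
  @3  [1,2]  acc 48  |  →8  ↓6
RS: PE[1][2] is outside its 3×2 grid.

dataflow = WS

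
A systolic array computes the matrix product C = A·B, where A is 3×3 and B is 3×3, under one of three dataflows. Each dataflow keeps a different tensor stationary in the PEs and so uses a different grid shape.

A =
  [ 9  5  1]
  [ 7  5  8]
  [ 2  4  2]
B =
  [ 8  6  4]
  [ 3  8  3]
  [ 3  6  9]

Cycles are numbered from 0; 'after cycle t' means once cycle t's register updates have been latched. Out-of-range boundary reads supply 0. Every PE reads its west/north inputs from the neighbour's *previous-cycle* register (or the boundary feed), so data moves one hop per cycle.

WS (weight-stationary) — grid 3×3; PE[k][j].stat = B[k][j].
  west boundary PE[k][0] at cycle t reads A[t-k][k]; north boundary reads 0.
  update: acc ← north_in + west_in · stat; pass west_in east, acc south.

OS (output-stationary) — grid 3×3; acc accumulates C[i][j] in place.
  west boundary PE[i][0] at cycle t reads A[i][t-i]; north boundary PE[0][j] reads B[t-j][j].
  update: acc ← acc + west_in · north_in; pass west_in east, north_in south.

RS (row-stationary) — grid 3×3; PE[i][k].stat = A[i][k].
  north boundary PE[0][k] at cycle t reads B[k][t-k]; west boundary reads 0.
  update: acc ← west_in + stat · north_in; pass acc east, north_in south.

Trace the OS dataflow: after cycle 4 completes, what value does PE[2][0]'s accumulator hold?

Tracing OS — 3×3 array, target PE[2][0]:
  @0  [1,0]  acc 0  |  →0  ↓0
  @0  [2,0]  acc 0  |  →0  ↓0
  @1  [1,0]  acc 56  |  →7  ↓8
  @1  [2,0]  acc 0  |  →0  ↓0
  @2  [1,0]  acc 71  |  →5  ↓3
  @2  [2,0]  acc 16  |  →2  ↓8
  @3  [1,0]  acc 95  |  →8  ↓3
  @3  [2,0]  acc 28  |  →4  ↓3
  @4  [1,0]  acc 95  |  →0  ↓0
  @4  [2,0]  acc 34  |  →2  ↓3

PE[2][0].acc = 34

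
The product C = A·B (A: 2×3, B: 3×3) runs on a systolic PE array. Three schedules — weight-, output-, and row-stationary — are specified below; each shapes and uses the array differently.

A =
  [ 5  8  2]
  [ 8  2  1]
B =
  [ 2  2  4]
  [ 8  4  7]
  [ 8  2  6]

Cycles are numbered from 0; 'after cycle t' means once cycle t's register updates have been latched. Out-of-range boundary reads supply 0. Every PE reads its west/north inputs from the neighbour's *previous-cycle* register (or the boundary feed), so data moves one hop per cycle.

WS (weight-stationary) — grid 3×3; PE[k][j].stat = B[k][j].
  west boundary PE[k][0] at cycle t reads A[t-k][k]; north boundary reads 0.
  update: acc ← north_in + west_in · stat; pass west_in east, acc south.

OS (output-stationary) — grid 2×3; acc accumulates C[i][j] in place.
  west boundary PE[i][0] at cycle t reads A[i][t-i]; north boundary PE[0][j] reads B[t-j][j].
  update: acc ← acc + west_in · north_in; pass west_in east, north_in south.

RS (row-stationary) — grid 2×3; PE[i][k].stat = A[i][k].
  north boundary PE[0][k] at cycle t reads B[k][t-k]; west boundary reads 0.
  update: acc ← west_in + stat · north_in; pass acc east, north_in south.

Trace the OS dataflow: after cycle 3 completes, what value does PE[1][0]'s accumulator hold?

PE[1][0].acc = 40

OS on a 2×3 grid — tracing PE[1][0] and its feeders:
  [0] (0,0) acc=10 (h:5 v:2)
  [0] (1,0) acc=0 (h:0 v:0)
  [1] (0,0) acc=74 (h:8 v:8)
  [1] (1,0) acc=16 (h:8 v:2)
  [2] (0,0) acc=90 (h:2 v:8)
  [2] (1,0) acc=32 (h:2 v:8)
  [3] (0,0) acc=90 (h:0 v:0)
  [3] (1,0) acc=40 (h:1 v:8)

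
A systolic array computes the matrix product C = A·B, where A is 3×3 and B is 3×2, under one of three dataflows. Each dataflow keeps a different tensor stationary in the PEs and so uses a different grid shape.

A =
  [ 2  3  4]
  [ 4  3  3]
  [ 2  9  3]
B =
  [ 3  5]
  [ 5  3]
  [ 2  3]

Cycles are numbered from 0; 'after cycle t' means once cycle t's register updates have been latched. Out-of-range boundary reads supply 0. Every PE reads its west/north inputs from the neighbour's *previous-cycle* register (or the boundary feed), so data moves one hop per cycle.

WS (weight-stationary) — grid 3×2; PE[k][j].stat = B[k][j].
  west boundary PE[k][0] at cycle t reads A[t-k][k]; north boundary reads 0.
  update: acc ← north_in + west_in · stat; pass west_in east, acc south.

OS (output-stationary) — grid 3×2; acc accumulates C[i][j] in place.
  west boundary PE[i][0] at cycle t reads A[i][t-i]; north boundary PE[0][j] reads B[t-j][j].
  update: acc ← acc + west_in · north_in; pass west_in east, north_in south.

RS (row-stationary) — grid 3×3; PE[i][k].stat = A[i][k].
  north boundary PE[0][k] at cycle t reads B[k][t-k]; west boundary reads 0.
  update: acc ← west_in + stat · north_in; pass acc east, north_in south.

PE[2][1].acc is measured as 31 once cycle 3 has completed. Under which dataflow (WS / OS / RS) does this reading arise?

dataflow = WS

— WS: 3×2; PE[2][1] trace:
  @0  [2,1]  acc 0  |  →0  ↓0
  @1  [2,1]  acc 0  |  →0  ↓0
  @2  [2,1]  acc 0  |  →0  ↓0
  @3  [2,1]  acc 31  |  →4  ↓31
— OS: 3×2; PE[2][1] trace:
  @0  [2,1]  acc 0  |  →0  ↓0
  @1  [2,1]  acc 0  |  →0  ↓0
  @2  [2,1]  acc 0  |  →0  ↓0
  @3  [2,1]  acc 10  |  →2  ↓5
— RS: 3×3; PE[2][1] trace:
  @0  [2,1]  acc 0  |  →0  ↓0
  @1  [2,1]  acc 0  |  →0  ↓0
  @2  [2,1]  acc 0  |  →0  ↓0
  @3  [2,1]  acc 51  |  →51  ↓5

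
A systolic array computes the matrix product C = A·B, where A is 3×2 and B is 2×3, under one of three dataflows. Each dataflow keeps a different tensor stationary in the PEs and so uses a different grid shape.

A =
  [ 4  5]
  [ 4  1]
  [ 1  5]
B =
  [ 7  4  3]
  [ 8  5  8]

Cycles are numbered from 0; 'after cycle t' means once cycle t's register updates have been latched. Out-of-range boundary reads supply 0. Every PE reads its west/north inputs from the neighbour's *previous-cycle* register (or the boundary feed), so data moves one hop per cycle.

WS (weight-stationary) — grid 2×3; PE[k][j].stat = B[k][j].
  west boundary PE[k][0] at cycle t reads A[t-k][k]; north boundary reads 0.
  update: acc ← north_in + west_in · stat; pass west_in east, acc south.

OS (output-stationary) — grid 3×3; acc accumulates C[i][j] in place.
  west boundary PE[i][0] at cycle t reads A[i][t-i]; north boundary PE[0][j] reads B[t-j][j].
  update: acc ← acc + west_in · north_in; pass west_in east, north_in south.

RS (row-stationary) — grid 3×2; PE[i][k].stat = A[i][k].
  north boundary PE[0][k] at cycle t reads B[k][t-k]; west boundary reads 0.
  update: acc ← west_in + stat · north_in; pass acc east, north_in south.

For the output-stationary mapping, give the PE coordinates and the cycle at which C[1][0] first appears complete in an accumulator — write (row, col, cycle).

OS: C[1][0] accumulates in PE[1][0]:
  step 0 · PE1,0: acc=0; fwd→0 fwd↓0
  step 1 · PE1,0: acc=28; fwd→4 fwd↓7
  step 2 · PE1,0: acc=36; fwd→1 fwd↓8

(row, col, cycle) = (1, 0, 2)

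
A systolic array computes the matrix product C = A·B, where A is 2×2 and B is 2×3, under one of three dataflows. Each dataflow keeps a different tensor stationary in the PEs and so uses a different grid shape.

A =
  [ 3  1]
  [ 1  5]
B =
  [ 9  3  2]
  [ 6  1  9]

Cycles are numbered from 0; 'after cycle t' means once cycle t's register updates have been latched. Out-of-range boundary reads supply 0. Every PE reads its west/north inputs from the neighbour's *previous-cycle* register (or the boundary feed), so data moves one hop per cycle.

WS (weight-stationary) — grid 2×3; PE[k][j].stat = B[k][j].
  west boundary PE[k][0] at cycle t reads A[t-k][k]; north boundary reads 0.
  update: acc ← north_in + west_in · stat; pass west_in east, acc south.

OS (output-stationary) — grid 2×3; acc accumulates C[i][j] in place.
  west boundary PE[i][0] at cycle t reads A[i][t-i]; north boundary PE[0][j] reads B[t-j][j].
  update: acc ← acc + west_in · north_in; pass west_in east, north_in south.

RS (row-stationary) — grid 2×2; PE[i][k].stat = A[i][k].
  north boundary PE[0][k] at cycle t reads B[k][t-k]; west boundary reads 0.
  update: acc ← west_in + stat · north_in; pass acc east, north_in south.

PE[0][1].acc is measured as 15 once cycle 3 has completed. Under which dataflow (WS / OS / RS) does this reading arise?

dataflow = RS

— WS: 2×3; PE[0][1] trace:
  [0] (0,1) acc=0 (h:0 v:0)
  [1] (0,1) acc=9 (h:3 v:9)
  [2] (0,1) acc=3 (h:1 v:3)
  [3] (0,1) acc=0 (h:0 v:0)
— OS: 2×3; PE[0][1] trace:
  [0] (0,1) acc=0 (h:0 v:0)
  [1] (0,1) acc=9 (h:3 v:3)
  [2] (0,1) acc=10 (h:1 v:1)
  [3] (0,1) acc=10 (h:0 v:0)
— RS: 2×2; PE[0][1] trace:
  [0] (0,1) acc=0 (h:0 v:0)
  [1] (0,1) acc=33 (h:33 v:6)
  [2] (0,1) acc=10 (h:10 v:1)
  [3] (0,1) acc=15 (h:15 v:9)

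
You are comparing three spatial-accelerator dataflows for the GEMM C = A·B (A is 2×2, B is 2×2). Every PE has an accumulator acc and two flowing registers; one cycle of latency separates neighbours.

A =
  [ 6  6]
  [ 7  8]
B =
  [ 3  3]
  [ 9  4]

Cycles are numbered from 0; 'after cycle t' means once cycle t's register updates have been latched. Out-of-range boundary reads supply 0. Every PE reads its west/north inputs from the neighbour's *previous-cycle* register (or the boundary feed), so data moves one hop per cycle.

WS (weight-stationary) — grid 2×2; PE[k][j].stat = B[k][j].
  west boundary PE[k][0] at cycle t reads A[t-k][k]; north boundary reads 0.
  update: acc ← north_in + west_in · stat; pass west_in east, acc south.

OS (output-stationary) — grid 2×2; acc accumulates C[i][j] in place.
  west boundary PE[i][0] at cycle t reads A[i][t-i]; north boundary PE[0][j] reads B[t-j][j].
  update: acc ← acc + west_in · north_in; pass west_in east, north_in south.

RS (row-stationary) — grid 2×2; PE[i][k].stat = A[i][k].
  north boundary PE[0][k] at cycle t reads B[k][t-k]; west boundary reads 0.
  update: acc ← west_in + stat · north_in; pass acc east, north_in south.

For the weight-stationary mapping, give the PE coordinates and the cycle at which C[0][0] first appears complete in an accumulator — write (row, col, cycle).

WS — PE[1][0] is where C[0][0] collects:
  t=0 PE[1][0]: acc=0 h=0 v=0
  t=1 PE[1][0]: acc=72 h=6 v=72

(row, col, cycle) = (1, 0, 1)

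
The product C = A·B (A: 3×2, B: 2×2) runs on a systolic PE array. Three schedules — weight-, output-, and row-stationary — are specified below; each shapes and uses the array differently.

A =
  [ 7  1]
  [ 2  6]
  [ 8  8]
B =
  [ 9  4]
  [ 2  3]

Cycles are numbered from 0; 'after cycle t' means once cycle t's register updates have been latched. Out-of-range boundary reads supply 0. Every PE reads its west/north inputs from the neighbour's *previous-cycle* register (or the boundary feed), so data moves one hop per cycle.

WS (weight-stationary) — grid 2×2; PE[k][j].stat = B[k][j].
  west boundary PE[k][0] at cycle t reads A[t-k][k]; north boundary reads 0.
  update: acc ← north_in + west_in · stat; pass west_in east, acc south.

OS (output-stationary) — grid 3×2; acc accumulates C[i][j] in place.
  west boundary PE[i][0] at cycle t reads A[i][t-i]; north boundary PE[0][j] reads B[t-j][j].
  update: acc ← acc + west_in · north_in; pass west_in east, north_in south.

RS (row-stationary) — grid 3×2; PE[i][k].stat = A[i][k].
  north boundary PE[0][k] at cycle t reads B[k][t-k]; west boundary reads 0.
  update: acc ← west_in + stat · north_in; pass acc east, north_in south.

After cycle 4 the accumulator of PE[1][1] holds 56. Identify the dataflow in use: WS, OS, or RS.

Under WS (2×2), PE[1][1]:
  @0  [1,1]  acc 0  |  →0  ↓0
  @1  [1,1]  acc 0  |  →0  ↓0
  @2  [1,1]  acc 31  |  →1  ↓31
  @3  [1,1]  acc 26  |  →6  ↓26
  @4  [1,1]  acc 56  |  →8  ↓56
Under OS (3×2), PE[1][1]:
  @0  [1,1]  acc 0  |  →0  ↓0
  @1  [1,1]  acc 0  |  →0  ↓0
  @2  [1,1]  acc 8  |  →2  ↓4
  @3  [1,1]  acc 26  |  →6  ↓3
  @4  [1,1]  acc 26  |  →0  ↓0
Under RS (3×2), PE[1][1]:
  @0  [1,1]  acc 0  |  →0  ↓0
  @1  [1,1]  acc 0  |  →0  ↓0
  @2  [1,1]  acc 30  |  →30  ↓2
  @3  [1,1]  acc 26  |  →26  ↓3
  @4  [1,1]  acc 0  |  →0  ↓0

dataflow = WS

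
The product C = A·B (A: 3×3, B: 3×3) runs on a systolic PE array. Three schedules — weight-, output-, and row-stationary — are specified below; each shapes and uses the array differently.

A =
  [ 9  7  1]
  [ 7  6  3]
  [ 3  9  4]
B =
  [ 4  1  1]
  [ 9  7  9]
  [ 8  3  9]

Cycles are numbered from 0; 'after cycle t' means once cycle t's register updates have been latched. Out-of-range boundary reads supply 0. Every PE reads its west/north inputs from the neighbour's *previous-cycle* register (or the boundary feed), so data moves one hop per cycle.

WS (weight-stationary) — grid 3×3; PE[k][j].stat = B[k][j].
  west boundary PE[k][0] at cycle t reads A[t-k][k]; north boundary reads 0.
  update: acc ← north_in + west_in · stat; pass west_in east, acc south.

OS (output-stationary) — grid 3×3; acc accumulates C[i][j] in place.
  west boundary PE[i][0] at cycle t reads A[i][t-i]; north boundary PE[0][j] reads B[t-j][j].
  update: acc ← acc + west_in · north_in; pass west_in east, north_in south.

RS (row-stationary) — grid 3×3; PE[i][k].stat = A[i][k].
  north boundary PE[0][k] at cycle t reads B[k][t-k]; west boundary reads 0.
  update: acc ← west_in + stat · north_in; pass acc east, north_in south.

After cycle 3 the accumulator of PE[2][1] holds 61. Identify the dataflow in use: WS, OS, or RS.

— WS: 3×3; PE[2][1] trace:
  [0] (2,1) acc=0 (h:0 v:0)
  [1] (2,1) acc=0 (h:0 v:0)
  [2] (2,1) acc=0 (h:0 v:0)
  [3] (2,1) acc=61 (h:1 v:61)
— OS: 3×3; PE[2][1] trace:
  [0] (2,1) acc=0 (h:0 v:0)
  [1] (2,1) acc=0 (h:0 v:0)
  [2] (2,1) acc=0 (h:0 v:0)
  [3] (2,1) acc=3 (h:3 v:1)
— RS: 3×3; PE[2][1] trace:
  [0] (2,1) acc=0 (h:0 v:0)
  [1] (2,1) acc=0 (h:0 v:0)
  [2] (2,1) acc=0 (h:0 v:0)
  [3] (2,1) acc=93 (h:93 v:9)

dataflow = WS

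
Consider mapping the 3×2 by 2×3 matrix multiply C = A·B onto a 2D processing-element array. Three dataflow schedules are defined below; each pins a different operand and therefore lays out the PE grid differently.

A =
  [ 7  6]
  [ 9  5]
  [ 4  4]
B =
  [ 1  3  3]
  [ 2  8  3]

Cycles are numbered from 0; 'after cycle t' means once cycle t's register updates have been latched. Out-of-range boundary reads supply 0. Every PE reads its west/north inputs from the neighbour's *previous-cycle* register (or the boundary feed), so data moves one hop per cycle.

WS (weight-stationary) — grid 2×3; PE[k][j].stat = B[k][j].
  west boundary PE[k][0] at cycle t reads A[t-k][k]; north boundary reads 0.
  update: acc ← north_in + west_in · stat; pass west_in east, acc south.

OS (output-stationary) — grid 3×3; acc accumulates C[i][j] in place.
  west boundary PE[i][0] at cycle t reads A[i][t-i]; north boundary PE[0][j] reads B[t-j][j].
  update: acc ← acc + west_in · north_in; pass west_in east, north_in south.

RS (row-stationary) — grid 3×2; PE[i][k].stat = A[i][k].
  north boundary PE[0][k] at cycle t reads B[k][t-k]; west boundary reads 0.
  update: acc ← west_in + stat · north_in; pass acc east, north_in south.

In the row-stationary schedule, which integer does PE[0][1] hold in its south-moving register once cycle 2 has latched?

RS 3×2: PE[0][1] cycle-by-cycle (with neighbour feeds):
  @0  [0,0]  acc 7  |  →7  ↓1
  @0  [0,1]  acc 0  |  →0  ↓0
  @1  [0,0]  acc 21  |  →21  ↓3
  @1  [0,1]  acc 19  |  →19  ↓2
  @2  [0,0]  acc 21  |  →21  ↓3
  @2  [0,1]  acc 69  |  →69  ↓8

register = 8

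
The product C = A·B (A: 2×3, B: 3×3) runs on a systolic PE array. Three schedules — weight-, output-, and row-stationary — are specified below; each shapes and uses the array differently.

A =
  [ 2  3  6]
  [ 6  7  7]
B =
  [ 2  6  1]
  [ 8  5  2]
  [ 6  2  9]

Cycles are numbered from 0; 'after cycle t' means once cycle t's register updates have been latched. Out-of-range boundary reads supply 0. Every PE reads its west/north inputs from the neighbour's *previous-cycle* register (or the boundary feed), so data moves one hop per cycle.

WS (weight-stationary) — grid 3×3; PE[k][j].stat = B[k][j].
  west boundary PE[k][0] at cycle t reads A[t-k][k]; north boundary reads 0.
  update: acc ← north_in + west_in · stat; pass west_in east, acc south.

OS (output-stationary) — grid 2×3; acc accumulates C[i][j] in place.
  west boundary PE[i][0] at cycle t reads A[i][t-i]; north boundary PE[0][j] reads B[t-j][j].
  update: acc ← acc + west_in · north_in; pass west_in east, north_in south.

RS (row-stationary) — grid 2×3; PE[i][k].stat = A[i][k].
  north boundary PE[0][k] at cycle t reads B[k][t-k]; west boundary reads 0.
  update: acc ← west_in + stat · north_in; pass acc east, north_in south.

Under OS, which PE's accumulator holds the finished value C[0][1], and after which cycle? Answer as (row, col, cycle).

Under OS, C[0][1] lands at PE[0][1]:
  0: (0,1).acc=0  regs=<0,0>
  1: (0,1).acc=12  regs=<2,6>
  2: (0,1).acc=27  regs=<3,5>
  3: (0,1).acc=39  regs=<6,2>

(row, col, cycle) = (0, 1, 3)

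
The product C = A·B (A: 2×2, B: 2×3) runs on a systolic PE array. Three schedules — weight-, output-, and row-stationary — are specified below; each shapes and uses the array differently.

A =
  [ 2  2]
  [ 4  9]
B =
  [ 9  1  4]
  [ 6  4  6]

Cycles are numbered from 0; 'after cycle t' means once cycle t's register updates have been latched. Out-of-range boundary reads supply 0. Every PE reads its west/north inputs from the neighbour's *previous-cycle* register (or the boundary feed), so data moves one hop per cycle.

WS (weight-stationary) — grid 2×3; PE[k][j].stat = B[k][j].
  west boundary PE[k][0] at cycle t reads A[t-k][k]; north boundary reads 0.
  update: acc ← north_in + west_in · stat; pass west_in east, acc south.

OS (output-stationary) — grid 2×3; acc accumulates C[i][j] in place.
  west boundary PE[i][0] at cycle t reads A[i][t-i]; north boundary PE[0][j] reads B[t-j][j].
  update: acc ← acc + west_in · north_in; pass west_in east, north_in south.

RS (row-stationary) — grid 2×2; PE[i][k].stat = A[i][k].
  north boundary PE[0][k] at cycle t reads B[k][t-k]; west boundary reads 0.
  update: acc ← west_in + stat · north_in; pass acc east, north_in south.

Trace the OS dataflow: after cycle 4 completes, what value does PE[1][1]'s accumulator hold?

OS 2×3: PE[1][1] cycle-by-cycle (with neighbour feeds):
  t=0 PE[0][1]: acc=0 h=0 v=0
  t=0 PE[1][0]: acc=0 h=0 v=0
  t=0 PE[1][1]: acc=0 h=0 v=0
  t=1 PE[0][1]: acc=2 h=2 v=1
  t=1 PE[1][0]: acc=36 h=4 v=9
  t=1 PE[1][1]: acc=0 h=0 v=0
  t=2 PE[0][1]: acc=10 h=2 v=4
  t=2 PE[1][0]: acc=90 h=9 v=6
  t=2 PE[1][1]: acc=4 h=4 v=1
  t=3 PE[0][1]: acc=10 h=0 v=0
  t=3 PE[1][0]: acc=90 h=0 v=0
  t=3 PE[1][1]: acc=40 h=9 v=4
  t=4 PE[0][1]: acc=10 h=0 v=0
  t=4 PE[1][0]: acc=90 h=0 v=0
  t=4 PE[1][1]: acc=40 h=0 v=0

PE[1][1].acc = 40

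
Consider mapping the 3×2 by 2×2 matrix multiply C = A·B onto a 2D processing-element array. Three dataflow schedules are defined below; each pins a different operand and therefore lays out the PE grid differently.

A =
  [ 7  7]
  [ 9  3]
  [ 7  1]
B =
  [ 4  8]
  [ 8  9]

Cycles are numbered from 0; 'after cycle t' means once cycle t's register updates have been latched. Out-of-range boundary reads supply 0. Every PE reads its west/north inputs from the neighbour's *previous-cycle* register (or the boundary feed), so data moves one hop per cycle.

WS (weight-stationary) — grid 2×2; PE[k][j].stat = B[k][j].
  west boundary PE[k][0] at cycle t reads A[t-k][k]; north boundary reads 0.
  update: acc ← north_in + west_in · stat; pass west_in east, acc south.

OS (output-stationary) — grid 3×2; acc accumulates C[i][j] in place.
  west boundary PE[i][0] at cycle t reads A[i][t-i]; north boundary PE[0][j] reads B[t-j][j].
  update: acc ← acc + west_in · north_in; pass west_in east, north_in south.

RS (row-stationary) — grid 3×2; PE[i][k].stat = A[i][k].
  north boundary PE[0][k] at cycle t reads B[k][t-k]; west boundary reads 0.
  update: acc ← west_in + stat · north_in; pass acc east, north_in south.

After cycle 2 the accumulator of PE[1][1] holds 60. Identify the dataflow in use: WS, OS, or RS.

dataflow = RS

WS (2×2 grid), PE[1][1]:
  0: (1,1).acc=0  regs=<0,0>
  1: (1,1).acc=0  regs=<0,0>
  2: (1,1).acc=119  regs=<7,119>
OS (3×2 grid), PE[1][1]:
  0: (1,1).acc=0  regs=<0,0>
  1: (1,1).acc=0  regs=<0,0>
  2: (1,1).acc=72  regs=<9,8>
RS (3×2 grid), PE[1][1]:
  0: (1,1).acc=0  regs=<0,0>
  1: (1,1).acc=0  regs=<0,0>
  2: (1,1).acc=60  regs=<60,8>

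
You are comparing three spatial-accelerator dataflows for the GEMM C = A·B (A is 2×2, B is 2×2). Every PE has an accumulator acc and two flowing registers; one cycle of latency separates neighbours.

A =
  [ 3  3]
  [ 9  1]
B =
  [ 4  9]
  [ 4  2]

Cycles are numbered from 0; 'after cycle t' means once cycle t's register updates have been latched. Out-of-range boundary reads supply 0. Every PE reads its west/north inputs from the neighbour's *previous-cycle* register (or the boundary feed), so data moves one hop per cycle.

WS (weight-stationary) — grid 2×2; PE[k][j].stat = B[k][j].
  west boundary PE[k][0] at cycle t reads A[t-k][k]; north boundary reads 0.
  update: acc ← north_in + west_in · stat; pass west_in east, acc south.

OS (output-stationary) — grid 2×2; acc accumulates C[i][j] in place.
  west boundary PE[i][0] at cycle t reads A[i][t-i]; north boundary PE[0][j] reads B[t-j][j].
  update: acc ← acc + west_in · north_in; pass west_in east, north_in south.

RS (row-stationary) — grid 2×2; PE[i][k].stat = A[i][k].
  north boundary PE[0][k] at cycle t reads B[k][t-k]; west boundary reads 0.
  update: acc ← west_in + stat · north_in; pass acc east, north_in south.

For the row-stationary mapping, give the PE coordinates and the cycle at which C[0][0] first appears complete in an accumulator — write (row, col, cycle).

(row, col, cycle) = (0, 1, 1)

RS: C[0][0] accumulates in PE[0][1]:
  0: (0,1).acc=0  regs=<0,0>
  1: (0,1).acc=24  regs=<24,4>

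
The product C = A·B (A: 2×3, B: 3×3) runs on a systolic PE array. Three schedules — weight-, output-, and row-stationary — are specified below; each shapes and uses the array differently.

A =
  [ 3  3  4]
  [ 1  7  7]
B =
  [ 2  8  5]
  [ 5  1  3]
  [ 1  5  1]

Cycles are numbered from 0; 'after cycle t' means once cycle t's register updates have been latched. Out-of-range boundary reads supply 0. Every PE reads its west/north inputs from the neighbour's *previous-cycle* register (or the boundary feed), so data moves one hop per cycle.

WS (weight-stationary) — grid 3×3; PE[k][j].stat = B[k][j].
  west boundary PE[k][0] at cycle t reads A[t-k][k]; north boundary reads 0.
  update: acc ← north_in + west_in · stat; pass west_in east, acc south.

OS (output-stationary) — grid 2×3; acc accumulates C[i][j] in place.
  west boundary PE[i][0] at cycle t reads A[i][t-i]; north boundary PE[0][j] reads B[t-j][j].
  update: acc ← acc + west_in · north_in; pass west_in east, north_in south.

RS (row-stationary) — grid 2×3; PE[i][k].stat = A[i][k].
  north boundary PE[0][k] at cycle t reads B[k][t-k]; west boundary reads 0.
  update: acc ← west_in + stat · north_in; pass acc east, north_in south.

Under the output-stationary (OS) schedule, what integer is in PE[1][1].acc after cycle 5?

OS (2×3). Following PE[1][1] plus its west/north inputs:
  cycle 0: PE[0][1] → acc 0, east 0, south 0
  cycle 0: PE[1][0] → acc 0, east 0, south 0
  cycle 0: PE[1][1] → acc 0, east 0, south 0
  cycle 1: PE[0][1] → acc 24, east 3, south 8
  cycle 1: PE[1][0] → acc 2, east 1, south 2
  cycle 1: PE[1][1] → acc 0, east 0, south 0
  cycle 2: PE[0][1] → acc 27, east 3, south 1
  cycle 2: PE[1][0] → acc 37, east 7, south 5
  cycle 2: PE[1][1] → acc 8, east 1, south 8
  cycle 3: PE[0][1] → acc 47, east 4, south 5
  cycle 3: PE[1][0] → acc 44, east 7, south 1
  cycle 3: PE[1][1] → acc 15, east 7, south 1
  cycle 4: PE[0][1] → acc 47, east 0, south 0
  cycle 4: PE[1][0] → acc 44, east 0, south 0
  cycle 4: PE[1][1] → acc 50, east 7, south 5
  cycle 5: PE[0][1] → acc 47, east 0, south 0
  cycle 5: PE[1][0] → acc 44, east 0, south 0
  cycle 5: PE[1][1] → acc 50, east 0, south 0

PE[1][1].acc = 50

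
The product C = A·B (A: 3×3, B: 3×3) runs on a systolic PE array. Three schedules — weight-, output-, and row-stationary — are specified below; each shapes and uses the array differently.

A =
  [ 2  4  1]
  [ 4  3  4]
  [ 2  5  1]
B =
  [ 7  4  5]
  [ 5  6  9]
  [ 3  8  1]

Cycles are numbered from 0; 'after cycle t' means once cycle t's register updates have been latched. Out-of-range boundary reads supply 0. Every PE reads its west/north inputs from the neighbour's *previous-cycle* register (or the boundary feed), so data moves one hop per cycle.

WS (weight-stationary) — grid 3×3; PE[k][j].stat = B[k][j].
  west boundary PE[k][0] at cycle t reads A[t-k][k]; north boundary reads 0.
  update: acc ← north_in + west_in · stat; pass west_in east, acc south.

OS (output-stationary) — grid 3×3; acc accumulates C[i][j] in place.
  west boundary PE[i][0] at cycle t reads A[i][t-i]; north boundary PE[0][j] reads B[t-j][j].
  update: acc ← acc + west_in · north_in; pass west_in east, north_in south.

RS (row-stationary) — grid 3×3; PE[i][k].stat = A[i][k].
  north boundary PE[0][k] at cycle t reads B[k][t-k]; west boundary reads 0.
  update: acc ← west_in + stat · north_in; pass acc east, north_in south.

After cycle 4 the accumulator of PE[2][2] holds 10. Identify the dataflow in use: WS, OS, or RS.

— WS: 3×3; PE[2][2] trace:
  c0 r2c2: 0 / 0 / 0
  c1 r2c2: 0 / 0 / 0
  c2 r2c2: 0 / 0 / 0
  c3 r2c2: 0 / 0 / 0
  c4 r2c2: 47 / 1 / 47
— OS: 3×3; PE[2][2] trace:
  c0 r2c2: 0 / 0 / 0
  c1 r2c2: 0 / 0 / 0
  c2 r2c2: 0 / 0 / 0
  c3 r2c2: 0 / 0 / 0
  c4 r2c2: 10 / 2 / 5
— RS: 3×3; PE[2][2] trace:
  c0 r2c2: 0 / 0 / 0
  c1 r2c2: 0 / 0 / 0
  c2 r2c2: 0 / 0 / 0
  c3 r2c2: 0 / 0 / 0
  c4 r2c2: 42 / 42 / 3

dataflow = OS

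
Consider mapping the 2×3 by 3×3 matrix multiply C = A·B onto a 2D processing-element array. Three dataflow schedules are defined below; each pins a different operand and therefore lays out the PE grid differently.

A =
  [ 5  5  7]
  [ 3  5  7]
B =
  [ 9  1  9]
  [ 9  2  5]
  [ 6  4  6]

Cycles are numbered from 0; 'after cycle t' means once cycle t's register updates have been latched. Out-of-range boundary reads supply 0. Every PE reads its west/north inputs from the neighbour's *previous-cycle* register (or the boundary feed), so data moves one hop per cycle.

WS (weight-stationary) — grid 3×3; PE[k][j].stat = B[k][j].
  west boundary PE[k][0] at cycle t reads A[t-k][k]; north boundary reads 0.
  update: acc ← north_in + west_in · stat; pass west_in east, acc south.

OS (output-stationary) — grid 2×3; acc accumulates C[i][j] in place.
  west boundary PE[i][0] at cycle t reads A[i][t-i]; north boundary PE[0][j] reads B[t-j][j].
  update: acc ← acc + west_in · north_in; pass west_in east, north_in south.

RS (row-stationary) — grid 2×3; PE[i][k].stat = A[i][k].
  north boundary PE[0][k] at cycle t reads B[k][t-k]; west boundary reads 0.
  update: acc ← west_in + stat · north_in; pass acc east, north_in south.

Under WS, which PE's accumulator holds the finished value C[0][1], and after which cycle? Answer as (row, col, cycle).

WS — PE[2][1] is where C[0][1] collects:
  [0] (2,1) acc=0 (h:0 v:0)
  [1] (2,1) acc=0 (h:0 v:0)
  [2] (2,1) acc=0 (h:0 v:0)
  [3] (2,1) acc=43 (h:7 v:43)

(row, col, cycle) = (2, 1, 3)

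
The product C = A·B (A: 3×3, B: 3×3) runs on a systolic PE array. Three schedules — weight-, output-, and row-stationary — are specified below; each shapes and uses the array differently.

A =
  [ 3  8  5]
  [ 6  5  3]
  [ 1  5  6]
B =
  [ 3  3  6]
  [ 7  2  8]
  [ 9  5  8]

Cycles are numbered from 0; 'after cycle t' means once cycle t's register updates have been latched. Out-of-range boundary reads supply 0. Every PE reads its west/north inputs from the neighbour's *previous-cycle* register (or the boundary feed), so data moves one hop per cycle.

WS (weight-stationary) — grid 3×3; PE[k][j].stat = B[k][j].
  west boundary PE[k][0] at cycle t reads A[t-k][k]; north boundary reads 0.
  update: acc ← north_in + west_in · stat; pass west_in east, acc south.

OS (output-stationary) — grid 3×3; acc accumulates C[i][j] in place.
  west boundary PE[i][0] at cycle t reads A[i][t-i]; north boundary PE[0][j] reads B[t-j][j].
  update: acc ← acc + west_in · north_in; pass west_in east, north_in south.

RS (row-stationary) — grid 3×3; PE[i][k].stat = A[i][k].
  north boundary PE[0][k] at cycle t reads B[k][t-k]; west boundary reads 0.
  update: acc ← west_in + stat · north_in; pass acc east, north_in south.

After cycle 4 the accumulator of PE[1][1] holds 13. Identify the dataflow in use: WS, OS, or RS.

Under WS (3×3), PE[1][1]:
  0: (1,1).acc=0  regs=<0,0>
  1: (1,1).acc=0  regs=<0,0>
  2: (1,1).acc=25  regs=<8,25>
  3: (1,1).acc=28  regs=<5,28>
  4: (1,1).acc=13  regs=<5,13>
Under OS (3×3), PE[1][1]:
  0: (1,1).acc=0  regs=<0,0>
  1: (1,1).acc=0  regs=<0,0>
  2: (1,1).acc=18  regs=<6,3>
  3: (1,1).acc=28  regs=<5,2>
  4: (1,1).acc=43  regs=<3,5>
Under RS (3×3), PE[1][1]:
  0: (1,1).acc=0  regs=<0,0>
  1: (1,1).acc=0  regs=<0,0>
  2: (1,1).acc=53  regs=<53,7>
  3: (1,1).acc=28  regs=<28,2>
  4: (1,1).acc=76  regs=<76,8>

dataflow = WS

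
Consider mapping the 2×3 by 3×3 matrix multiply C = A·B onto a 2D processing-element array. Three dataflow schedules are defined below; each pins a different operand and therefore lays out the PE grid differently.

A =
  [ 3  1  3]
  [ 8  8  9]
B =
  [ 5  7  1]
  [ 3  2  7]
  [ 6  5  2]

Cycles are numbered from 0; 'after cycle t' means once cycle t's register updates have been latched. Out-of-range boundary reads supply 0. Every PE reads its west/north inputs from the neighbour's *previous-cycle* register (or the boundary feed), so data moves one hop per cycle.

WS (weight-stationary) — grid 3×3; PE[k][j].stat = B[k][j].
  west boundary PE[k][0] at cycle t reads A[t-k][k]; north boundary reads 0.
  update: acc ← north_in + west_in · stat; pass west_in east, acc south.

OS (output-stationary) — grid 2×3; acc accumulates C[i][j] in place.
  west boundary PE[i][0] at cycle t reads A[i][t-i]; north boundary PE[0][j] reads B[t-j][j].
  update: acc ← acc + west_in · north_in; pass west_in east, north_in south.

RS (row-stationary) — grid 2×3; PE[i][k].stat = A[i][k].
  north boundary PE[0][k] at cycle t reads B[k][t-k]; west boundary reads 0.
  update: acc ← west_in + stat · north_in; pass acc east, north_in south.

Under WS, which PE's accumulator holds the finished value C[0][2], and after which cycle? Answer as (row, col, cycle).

(row, col, cycle) = (2, 2, 4)

Under WS, C[0][2] lands at PE[2][2]:
  cycle 0: PE[2][2] → acc 0, east 0, south 0
  cycle 1: PE[2][2] → acc 0, east 0, south 0
  cycle 2: PE[2][2] → acc 0, east 0, south 0
  cycle 3: PE[2][2] → acc 0, east 0, south 0
  cycle 4: PE[2][2] → acc 16, east 3, south 16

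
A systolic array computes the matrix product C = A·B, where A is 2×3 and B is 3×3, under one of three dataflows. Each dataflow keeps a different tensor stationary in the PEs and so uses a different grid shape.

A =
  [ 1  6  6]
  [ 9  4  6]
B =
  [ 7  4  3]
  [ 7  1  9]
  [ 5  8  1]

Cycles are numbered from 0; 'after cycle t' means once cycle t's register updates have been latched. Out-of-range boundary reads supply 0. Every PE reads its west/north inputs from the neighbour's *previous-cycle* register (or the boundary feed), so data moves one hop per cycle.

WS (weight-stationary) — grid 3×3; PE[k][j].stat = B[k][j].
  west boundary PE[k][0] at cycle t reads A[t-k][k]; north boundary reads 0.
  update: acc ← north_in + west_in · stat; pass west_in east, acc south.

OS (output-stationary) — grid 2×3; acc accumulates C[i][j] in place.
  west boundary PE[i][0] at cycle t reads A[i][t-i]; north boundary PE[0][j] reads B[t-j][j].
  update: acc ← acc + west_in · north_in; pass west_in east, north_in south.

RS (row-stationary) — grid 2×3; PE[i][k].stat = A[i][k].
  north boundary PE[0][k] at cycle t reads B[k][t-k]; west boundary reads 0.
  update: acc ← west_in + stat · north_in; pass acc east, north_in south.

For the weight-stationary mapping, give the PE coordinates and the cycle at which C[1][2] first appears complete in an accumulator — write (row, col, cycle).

WS: C[1][2] accumulates in PE[2][2]:
  0: (2,2).acc=0  regs=<0,0>
  1: (2,2).acc=0  regs=<0,0>
  2: (2,2).acc=0  regs=<0,0>
  3: (2,2).acc=0  regs=<0,0>
  4: (2,2).acc=63  regs=<6,63>
  5: (2,2).acc=69  regs=<6,69>

(row, col, cycle) = (2, 2, 5)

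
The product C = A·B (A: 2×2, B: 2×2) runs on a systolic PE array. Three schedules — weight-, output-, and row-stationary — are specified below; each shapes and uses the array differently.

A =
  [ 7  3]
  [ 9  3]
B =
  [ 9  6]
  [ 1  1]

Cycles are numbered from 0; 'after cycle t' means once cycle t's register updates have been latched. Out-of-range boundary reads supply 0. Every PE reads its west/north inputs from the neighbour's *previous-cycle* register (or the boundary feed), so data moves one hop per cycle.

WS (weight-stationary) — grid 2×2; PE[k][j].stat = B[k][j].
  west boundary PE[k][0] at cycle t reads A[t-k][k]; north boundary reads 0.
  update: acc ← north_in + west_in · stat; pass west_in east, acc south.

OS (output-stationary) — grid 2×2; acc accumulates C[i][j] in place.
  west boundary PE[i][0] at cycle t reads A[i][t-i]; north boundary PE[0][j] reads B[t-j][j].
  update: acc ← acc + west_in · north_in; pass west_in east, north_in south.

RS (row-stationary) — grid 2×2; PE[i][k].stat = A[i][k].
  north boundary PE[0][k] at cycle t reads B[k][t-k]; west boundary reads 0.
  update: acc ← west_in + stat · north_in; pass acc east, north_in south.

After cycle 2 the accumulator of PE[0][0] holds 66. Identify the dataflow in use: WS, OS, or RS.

dataflow = OS

WS (2×2 grid), PE[0][0]:
  cycle 0: PE[0][0] → acc 63, east 7, south 63
  cycle 1: PE[0][0] → acc 81, east 9, south 81
  cycle 2: PE[0][0] → acc 0, east 0, south 0
OS (2×2 grid), PE[0][0]:
  cycle 0: PE[0][0] → acc 63, east 7, south 9
  cycle 1: PE[0][0] → acc 66, east 3, south 1
  cycle 2: PE[0][0] → acc 66, east 0, south 0
RS (2×2 grid), PE[0][0]:
  cycle 0: PE[0][0] → acc 63, east 63, south 9
  cycle 1: PE[0][0] → acc 42, east 42, south 6
  cycle 2: PE[0][0] → acc 0, east 0, south 0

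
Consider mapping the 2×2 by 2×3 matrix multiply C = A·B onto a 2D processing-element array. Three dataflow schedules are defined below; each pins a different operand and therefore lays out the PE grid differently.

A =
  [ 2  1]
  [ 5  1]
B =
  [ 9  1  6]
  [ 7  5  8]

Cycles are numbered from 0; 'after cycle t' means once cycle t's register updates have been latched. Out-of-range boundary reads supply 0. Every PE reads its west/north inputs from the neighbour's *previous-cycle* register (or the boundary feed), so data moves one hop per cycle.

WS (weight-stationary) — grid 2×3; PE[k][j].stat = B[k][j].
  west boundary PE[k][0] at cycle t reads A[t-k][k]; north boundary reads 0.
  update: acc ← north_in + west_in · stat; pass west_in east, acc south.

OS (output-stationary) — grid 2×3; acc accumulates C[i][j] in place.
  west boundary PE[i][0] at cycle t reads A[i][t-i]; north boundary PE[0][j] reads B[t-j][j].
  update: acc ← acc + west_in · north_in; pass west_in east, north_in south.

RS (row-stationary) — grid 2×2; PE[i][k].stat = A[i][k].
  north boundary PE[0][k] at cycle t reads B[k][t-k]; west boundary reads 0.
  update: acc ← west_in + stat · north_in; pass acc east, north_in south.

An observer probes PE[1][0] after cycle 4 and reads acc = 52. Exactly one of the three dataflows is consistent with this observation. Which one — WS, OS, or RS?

dataflow = OS

WS (2×3 grid), PE[1][0]:
  [0] (1,0) acc=0 (h:0 v:0)
  [1] (1,0) acc=25 (h:1 v:25)
  [2] (1,0) acc=52 (h:1 v:52)
  [3] (1,0) acc=0 (h:0 v:0)
  [4] (1,0) acc=0 (h:0 v:0)
OS (2×3 grid), PE[1][0]:
  [0] (1,0) acc=0 (h:0 v:0)
  [1] (1,0) acc=45 (h:5 v:9)
  [2] (1,0) acc=52 (h:1 v:7)
  [3] (1,0) acc=52 (h:0 v:0)
  [4] (1,0) acc=52 (h:0 v:0)
RS (2×2 grid), PE[1][0]:
  [0] (1,0) acc=0 (h:0 v:0)
  [1] (1,0) acc=45 (h:45 v:9)
  [2] (1,0) acc=5 (h:5 v:1)
  [3] (1,0) acc=30 (h:30 v:6)
  [4] (1,0) acc=0 (h:0 v:0)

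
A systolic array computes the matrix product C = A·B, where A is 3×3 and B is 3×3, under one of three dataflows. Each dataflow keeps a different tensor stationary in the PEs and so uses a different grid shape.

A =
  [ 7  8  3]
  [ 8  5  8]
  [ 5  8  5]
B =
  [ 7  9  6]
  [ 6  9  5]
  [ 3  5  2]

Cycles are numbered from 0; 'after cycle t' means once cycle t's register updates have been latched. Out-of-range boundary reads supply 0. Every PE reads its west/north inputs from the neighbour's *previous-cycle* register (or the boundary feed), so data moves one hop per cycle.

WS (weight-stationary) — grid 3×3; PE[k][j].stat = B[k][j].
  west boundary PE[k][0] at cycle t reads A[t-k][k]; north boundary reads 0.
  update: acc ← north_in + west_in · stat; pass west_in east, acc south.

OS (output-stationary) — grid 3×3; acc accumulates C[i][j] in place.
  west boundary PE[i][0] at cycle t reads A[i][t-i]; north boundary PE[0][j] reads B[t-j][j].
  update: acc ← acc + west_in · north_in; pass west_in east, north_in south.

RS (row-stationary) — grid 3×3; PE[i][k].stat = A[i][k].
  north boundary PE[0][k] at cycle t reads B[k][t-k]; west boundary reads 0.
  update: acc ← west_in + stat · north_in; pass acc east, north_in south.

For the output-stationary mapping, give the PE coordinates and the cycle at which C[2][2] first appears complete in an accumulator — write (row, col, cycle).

(row, col, cycle) = (2, 2, 6)

OS — PE[2][2] is where C[2][2] collects:
  after 0 — PE[2][2] acc=0, pass-E 0, pass-S 0
  after 1 — PE[2][2] acc=0, pass-E 0, pass-S 0
  after 2 — PE[2][2] acc=0, pass-E 0, pass-S 0
  after 3 — PE[2][2] acc=0, pass-E 0, pass-S 0
  after 4 — PE[2][2] acc=30, pass-E 5, pass-S 6
  after 5 — PE[2][2] acc=70, pass-E 8, pass-S 5
  after 6 — PE[2][2] acc=80, pass-E 5, pass-S 2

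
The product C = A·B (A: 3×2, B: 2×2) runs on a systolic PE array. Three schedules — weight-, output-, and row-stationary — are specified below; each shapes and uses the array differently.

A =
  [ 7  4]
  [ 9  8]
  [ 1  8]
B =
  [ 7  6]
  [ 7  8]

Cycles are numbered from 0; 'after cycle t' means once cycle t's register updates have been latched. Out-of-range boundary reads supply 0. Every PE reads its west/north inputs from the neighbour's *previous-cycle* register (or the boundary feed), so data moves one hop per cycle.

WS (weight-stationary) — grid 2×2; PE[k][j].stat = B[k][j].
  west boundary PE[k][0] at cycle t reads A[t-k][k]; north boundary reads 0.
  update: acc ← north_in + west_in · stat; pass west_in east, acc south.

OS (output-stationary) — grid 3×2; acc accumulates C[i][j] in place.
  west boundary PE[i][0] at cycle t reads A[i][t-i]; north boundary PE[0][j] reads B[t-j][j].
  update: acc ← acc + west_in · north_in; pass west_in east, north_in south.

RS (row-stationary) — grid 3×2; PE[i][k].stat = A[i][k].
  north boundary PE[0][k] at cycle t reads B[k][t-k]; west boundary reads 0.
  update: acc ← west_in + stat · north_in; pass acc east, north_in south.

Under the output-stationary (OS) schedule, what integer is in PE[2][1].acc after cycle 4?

Tracing OS — 3×2 array, target PE[2][1]:
  after 0 — PE[1][1] acc=0, pass-E 0, pass-S 0
  after 0 — PE[2][0] acc=0, pass-E 0, pass-S 0
  after 0 — PE[2][1] acc=0, pass-E 0, pass-S 0
  after 1 — PE[1][1] acc=0, pass-E 0, pass-S 0
  after 1 — PE[2][0] acc=0, pass-E 0, pass-S 0
  after 1 — PE[2][1] acc=0, pass-E 0, pass-S 0
  after 2 — PE[1][1] acc=54, pass-E 9, pass-S 6
  after 2 — PE[2][0] acc=7, pass-E 1, pass-S 7
  after 2 — PE[2][1] acc=0, pass-E 0, pass-S 0
  after 3 — PE[1][1] acc=118, pass-E 8, pass-S 8
  after 3 — PE[2][0] acc=63, pass-E 8, pass-S 7
  after 3 — PE[2][1] acc=6, pass-E 1, pass-S 6
  after 4 — PE[1][1] acc=118, pass-E 0, pass-S 0
  after 4 — PE[2][0] acc=63, pass-E 0, pass-S 0
  after 4 — PE[2][1] acc=70, pass-E 8, pass-S 8

PE[2][1].acc = 70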